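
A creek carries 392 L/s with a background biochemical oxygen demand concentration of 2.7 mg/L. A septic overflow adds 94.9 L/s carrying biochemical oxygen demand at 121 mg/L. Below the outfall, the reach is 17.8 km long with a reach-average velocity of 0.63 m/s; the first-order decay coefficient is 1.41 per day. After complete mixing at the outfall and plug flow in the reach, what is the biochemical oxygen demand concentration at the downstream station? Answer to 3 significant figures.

16.2 mg/L

Flow-weighted average: C = (392.0·2.700 + 94.90·121.0) / 486.9 = 12540/486.9 = 25.76 mg/L.
Travel time t = 17.8·1000 / 0.63 = 28250 s = 7.848 h.
Applying C = C₀e^(−kt): 25.76 × 0.6306 = 16.24 mg/L.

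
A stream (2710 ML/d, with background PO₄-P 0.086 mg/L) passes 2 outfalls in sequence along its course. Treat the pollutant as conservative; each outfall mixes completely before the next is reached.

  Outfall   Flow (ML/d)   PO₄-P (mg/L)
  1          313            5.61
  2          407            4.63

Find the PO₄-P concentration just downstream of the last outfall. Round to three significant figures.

1.13 mg/L

Outfall 1: combined Q = 3023 ML/d; C = (2710·0.08600 + 313.0·5.610)/3023 = 0.6580 mg/L.
Outfall 2: combined Q = 3430 ML/d; C = (3023·0.6580 + 407.0·4.630)/3430 = 1.129 mg/L.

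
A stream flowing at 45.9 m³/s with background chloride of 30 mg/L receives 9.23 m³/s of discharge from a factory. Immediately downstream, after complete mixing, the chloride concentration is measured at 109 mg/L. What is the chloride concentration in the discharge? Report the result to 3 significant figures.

Mass balance: 45.90·30.00 + 9.230·Cₑ = 55.13·109.0
→ Cₑ = (55.13·109.0 − 45.90·30.00) / 9.230 = 501.9 mg/L.

502 mg/L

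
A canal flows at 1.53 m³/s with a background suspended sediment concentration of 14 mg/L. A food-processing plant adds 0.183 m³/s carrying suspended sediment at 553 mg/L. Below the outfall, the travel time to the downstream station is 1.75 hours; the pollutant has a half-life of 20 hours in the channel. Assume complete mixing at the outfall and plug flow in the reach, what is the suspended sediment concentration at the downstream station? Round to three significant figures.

67.4 mg/L

Mass balance: C = (1.530·14.00 + 0.1830·553.0) / 1.713 = 122.6/1.713 = 71.58 mg/L.
Half-life 20 h → k = ln 2 / 20 = 0.03466 h⁻¹ = 0.8318 d⁻¹.
Decay over the reach: 71.58·exp(−kt) = 71.58·0.9412 = 67.37 mg/L.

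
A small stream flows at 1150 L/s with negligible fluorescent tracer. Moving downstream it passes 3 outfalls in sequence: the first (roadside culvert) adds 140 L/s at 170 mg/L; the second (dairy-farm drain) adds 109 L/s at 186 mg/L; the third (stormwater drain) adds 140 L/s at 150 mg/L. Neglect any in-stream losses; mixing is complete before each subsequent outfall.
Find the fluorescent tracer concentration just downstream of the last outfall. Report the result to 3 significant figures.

Below outfall 1: Q → 1290 L/s, C = (1150·0 + 140.0·170.0)/1290 = 18.45 mg/L.
Below outfall 2: Q → 1399 L/s, C = (1290·18.45 + 109.0·186.0)/1399 = 31.50 mg/L.
Below outfall 3: Q → 1539 L/s, C = (1399·31.50 + 140.0·150.0)/1539 = 42.28 mg/L.

42.3 mg/L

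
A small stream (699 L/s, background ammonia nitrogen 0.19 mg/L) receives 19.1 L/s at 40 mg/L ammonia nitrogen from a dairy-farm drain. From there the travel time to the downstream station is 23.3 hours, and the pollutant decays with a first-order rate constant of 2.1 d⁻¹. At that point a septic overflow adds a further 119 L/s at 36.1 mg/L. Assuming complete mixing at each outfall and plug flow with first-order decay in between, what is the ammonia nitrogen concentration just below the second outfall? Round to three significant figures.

Mass balance: C = (699.0·0.1900 + 19.10·40.00) / 718.1 = 896.8/718.1 = 1.249 mg/L; combined flow 718.1 L/s.
Applying C = C₀e^(−kt): 1.249 × 0.1302 = 0.1626 mg/L.
At the second outfall, C = (718.1·0.1626 + 119.0·36.10) / (718.1 + 119.0) = 5.271 mg/L.

5.27 mg/L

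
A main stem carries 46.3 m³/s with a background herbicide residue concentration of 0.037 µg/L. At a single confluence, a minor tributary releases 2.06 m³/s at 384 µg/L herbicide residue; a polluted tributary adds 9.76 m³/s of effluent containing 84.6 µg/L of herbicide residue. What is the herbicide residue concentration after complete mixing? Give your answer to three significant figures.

27.8 µg/L

Mixed concentration C = ΣQC/ΣQ = (46.30·0.03700 + 2.060·384.0 + 9.760·84.60) / 58.12 = 1618/58.12 = 27.85 µg/L.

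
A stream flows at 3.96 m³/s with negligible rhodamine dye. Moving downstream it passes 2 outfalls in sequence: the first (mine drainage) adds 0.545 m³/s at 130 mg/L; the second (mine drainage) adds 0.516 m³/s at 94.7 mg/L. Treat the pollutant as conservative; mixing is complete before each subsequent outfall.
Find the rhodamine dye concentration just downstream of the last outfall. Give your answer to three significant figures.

23.8 mg/L

Below outfall 1: Q → 4.505 m³/s, C = (3.960·0 + 0.5450·130.0)/4.505 = 15.73 mg/L.
Below outfall 2: Q → 5.021 m³/s, C = (4.505·15.73 + 0.5160·94.70)/5.021 = 23.84 mg/L.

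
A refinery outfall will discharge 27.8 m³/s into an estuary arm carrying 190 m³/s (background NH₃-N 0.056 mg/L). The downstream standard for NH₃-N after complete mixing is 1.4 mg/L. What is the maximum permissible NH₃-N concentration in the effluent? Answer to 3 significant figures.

At the limit, (Qr·Cr + Qe·Cₑ)/(Qr + Qe) = 1.4:
Cₑ = (217.8·1.4 − 190.0·0.05600) / 27.80 = 10.59 mg/L.

10.6 mg/L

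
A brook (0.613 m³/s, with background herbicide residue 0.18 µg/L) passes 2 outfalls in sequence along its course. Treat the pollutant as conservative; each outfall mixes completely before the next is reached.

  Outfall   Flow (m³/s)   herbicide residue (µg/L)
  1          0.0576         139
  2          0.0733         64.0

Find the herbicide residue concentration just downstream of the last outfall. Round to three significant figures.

17.2 µg/L

Below outfall 1: Q → 0.6706 m³/s, C = (0.6130·0.1800 + 0.05760·139.0)/0.6706 = 12.10 µg/L.
Below outfall 2: Q → 0.7439 m³/s, C = (0.6706·12.10 + 0.07330·64.00)/0.7439 = 17.22 µg/L.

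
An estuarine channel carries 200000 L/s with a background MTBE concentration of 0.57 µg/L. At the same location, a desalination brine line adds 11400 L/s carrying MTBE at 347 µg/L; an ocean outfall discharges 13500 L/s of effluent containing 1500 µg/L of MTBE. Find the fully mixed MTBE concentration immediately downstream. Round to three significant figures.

108 µg/L

Mixed concentration C = ΣQC/ΣQ = (200000·0.5700 + 11400·347.0 + 13500·1500) / 224900 = 24320000/224900 = 108.1 µg/L.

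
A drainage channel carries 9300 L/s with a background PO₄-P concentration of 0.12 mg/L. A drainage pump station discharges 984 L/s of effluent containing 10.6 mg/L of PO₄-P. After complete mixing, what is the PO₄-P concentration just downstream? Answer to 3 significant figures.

1.12 mg/L

After mixing, C = (9300·0.1200 + 984.0·10.60) / 10280 = 11550/10280 = 1.123 mg/L.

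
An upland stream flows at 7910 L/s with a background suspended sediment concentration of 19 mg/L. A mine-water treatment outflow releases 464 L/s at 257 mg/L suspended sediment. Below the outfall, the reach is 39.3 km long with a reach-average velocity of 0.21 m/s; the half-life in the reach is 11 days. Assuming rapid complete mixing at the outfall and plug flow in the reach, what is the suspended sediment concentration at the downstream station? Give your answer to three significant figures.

Conservation of mass: C = (7910·19.00 + 464.0·257.0) / 8374 = 269500/8374 = 32.19 mg/L.
Travel time t = 39.3·1000 / 0.21 = 187100 s = 51.98 h.
Half-life 11 d → k = ln 2 / 11 = 0.06301 d⁻¹.
After decay, C = 32.19 × e^(−kt) = 32.19 × 0.8724 = 28.08 mg/L.

28.1 mg/L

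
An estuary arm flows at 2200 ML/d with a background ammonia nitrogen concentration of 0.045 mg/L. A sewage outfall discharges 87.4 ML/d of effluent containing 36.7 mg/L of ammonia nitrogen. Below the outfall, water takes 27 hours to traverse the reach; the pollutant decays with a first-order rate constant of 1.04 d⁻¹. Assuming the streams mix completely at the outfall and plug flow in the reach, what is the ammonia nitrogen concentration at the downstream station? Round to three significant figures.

After mixing, C = (2200·0.04500 + 87.40·36.70) / 2287 = 3307/2287 = 1.446 mg/L.
Decay over the reach: 1.446·exp(−kt) = 1.446·0.3104 = 0.4487 mg/L.

0.449 mg/L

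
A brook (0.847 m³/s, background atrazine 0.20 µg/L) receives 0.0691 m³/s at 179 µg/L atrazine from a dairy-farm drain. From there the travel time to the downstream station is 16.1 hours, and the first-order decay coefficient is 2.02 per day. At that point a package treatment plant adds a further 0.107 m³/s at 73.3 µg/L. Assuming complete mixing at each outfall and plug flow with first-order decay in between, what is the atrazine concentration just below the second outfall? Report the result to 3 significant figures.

10.8 µg/L

Flow-weighted average: C = (0.8470·0.2000 + 0.06910·179.0) / 0.9161 = 12.54/0.9161 = 13.69 µg/L; combined flow 0.9161 m³/s.
First-order decay: C = 13.69·exp(−k·t) = 13.69·0.2579 = 3.530 µg/L.
Second outfall: C = (0.9161·3.530 + 0.1070·73.30)/1.023 = 10.83 µg/L.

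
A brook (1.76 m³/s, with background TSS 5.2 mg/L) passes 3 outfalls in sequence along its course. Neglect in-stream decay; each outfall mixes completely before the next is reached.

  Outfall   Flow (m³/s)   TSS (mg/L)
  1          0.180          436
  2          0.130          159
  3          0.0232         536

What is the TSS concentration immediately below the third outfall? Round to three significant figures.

57.7 mg/L

Outfall 1: combined Q = 1.940 m³/s; C = (1.760·5.200 + 0.1800·436.0)/1.940 = 45.17 mg/L.
Outfall 2: combined Q = 2.070 m³/s; C = (1.940·45.17 + 0.1300·159.0)/2.070 = 52.32 mg/L.
Outfall 3: combined Q = 2.093 m³/s; C = (2.070·52.32 + 0.02320·536.0)/2.093 = 57.68 mg/L.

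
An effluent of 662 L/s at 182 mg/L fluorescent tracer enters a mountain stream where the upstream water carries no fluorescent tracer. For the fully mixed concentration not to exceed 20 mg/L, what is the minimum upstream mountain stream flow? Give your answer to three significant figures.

Set C_mix = 20: (Q·0 + 662.0·182.0) / (Q + 662.0) = 20
→ Q = 662.0·(182.0 − 20)/(20 − 0) = 5362 L/s.

5360 L/s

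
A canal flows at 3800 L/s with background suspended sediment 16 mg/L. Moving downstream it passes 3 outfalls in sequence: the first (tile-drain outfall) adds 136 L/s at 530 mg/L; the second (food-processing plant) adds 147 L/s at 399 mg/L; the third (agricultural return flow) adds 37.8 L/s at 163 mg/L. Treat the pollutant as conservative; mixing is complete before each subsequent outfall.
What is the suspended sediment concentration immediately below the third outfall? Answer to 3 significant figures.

48.0 mg/L

Below outfall 1: Q → 3936 L/s, C = (3800·16.00 + 136.0·530.0)/3936 = 33.76 mg/L.
Below outfall 2: Q → 4083 L/s, C = (3936·33.76 + 147.0·399.0)/4083 = 46.91 mg/L.
Below outfall 3: Q → 4121 L/s, C = (4083·46.91 + 37.80·163.0)/4121 = 47.97 mg/L.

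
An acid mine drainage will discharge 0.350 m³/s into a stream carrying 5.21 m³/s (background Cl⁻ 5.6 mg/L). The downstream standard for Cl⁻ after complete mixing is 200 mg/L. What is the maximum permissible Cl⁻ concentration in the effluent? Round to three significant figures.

3090 mg/L

At the limit, (Qr·Cr + Qe·Cₑ)/(Qr + Qe) = 200:
Cₑ = (5.560·200 − 5.210·5.600) / 0.3500 = 3094 mg/L.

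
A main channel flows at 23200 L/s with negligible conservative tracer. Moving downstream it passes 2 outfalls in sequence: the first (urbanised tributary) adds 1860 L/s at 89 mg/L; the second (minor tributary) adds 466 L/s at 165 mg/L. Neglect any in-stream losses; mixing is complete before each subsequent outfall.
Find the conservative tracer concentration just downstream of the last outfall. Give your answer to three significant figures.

Below outfall 1: Q → 25060 L/s, C = (23200·0 + 1860·89.00)/25060 = 6.606 mg/L.
Below outfall 2: Q → 25530 L/s, C = (25060·6.606 + 466.0·165.0)/25530 = 9.497 mg/L.

9.50 mg/L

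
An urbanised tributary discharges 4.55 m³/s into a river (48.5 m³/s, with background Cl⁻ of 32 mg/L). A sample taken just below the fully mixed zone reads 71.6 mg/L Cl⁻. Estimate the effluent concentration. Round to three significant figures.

494 mg/L

Mass balance: 48.50·32.00 + 4.550·Cₑ = 53.05·71.60
→ Cₑ = (53.05·71.60 − 48.50·32.00) / 4.550 = 493.7 mg/L.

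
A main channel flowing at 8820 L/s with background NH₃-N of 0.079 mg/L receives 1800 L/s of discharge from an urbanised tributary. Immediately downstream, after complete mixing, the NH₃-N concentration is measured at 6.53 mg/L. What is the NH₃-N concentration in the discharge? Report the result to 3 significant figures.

Mass balance: 8820·0.07900 + 1800·Cₑ = 10620·6.530
→ Cₑ = (10620·6.530 − 8820·0.07900) / 1800 = 38.14 mg/L.

38.1 mg/L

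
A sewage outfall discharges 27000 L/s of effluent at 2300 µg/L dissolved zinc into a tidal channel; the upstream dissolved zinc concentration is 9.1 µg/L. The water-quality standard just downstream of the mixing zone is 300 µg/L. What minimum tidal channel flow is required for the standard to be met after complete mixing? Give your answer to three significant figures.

Set C_mix = 300: (Q·9.100 + 27000·2300) / (Q + 27000) = 300
→ Q = 27000·(2300 − 300)/(300 − 9.100) = 185600 L/s.

186000 L/s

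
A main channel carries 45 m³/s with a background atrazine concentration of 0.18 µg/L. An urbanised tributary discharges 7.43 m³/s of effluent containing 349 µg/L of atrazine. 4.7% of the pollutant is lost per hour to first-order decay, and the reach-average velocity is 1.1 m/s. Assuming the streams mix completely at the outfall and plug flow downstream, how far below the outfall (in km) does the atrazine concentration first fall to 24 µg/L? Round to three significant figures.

59.7 km

Mixed concentration C = ΣQC/ΣQ = (45.00·0.1800 + 7.430·349.0) / 52.43 = 2601/52.43 = 49.61 µg/L.
4.7%/h lost → k = −ln(1 − 0.047) = 0.04814 h⁻¹.
Set 49.61·exp(−k·t) = 24 → t = ln(49.61/24)/k = 54300 s = 15.08 h.
Distance = v·t = 1.1·54300 = 59740 m = 59.74 km.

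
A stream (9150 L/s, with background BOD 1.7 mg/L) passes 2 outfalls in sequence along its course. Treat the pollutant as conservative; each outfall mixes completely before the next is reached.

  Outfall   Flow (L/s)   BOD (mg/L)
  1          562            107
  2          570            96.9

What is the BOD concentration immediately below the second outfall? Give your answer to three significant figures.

After outfall 1: Q = 9150 + 562.0 = 9712 L/s; C = (9150·1.700 + 562.0·107.0)/9712 = 7.793 mg/L.
After outfall 2: Q = 9712 + 570.0 = 10280 L/s; C = (9712·7.793 + 570.0·96.90)/10280 = 12.73 mg/L.

12.7 mg/L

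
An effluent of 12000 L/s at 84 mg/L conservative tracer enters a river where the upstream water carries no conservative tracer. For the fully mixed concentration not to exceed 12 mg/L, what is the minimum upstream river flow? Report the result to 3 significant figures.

72000 L/s

Set C_mix = 12: (Q·0 + 12000·84.00) / (Q + 12000) = 12
→ Q = 12000·(84.00 − 12)/(12 − 0) = 72000 L/s.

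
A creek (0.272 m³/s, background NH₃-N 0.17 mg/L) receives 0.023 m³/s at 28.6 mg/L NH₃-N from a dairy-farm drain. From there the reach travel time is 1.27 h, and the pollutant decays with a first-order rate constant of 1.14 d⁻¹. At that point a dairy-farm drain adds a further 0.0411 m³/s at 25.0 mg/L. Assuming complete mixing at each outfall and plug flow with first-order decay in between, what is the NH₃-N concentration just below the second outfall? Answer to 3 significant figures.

5.03 mg/L

Mass balance: C = (0.2720·0.1700 + 0.02300·28.60) / 0.2950 = 0.7040/0.2950 = 2.387 mg/L; combined flow 0.2950 m³/s.
Decay over the reach: 2.387·exp(−kt) = 2.387·0.9415 = 2.247 mg/L.
Second outfall: C = (0.2950·2.247 + 0.04110·25.00)/0.3361 = 5.029 mg/L.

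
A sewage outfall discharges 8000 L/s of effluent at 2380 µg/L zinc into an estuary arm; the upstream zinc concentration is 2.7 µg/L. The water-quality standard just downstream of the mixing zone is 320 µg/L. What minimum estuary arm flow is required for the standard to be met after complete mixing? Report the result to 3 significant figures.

Set C_mix = 320: (Q·2.700 + 8000·2380) / (Q + 8000) = 320
→ Q = 8000·(2380 − 320)/(320 − 2.700) = 51940 L/s.

51900 L/s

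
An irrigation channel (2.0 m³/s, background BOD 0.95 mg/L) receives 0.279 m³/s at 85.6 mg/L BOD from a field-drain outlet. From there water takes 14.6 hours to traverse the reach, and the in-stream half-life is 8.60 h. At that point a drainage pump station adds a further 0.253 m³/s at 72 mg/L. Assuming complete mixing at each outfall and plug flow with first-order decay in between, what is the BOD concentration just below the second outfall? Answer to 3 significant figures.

10.3 mg/L

Conservation of mass: C = (2.000·0.9500 + 0.2790·85.60) / 2.279 = 25.78/2.279 = 11.31 mg/L; combined flow 2.279 m³/s.
Half-life 8.60 h → k = ln 2 / 8.60 = 0.08060 h⁻¹ = 1.934 d⁻¹.
Applying C = C₀e^(−kt): 11.31 × 0.3083 = 3.488 mg/L.
Second outfall: C = (2.279·3.488 + 0.2530·72.00)/2.532 = 10.33 mg/L.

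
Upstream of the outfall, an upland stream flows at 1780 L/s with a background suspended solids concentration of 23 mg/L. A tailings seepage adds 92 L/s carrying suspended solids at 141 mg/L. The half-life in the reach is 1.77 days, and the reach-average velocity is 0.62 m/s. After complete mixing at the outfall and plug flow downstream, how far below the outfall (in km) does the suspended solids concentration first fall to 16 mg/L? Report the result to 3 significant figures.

80.4 km

Conservation of mass: C = (1780·23.00 + 92.00·141.0) / 1872 = 53910/1872 = 28.80 mg/L.
Half-life 1.77 d → k = ln 2 / 1.77 = 0.3916 d⁻¹.
Set 28.80·exp(−k·t) = 16 → t = ln(28.80/16)/k = 129700 s = 36.02 h.
Distance = v·t = 0.62·129700 = 80400 m = 80.40 km.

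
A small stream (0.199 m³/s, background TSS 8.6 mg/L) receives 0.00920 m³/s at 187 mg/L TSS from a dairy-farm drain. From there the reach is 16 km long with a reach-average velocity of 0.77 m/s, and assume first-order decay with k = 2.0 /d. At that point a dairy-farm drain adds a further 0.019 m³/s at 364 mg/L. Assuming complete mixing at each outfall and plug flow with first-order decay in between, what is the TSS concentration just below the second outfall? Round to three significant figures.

Conservation of mass: C = (0.1990·8.600 + 0.009200·187.0) / 0.2082 = 3.432/0.2082 = 16.48 mg/L; combined flow 0.2082 m³/s.
Travel time t = 16·1000 / 0.77 = 20780 s = 5.772 h.
Applying C = C₀e^(−kt): 16.48 × 0.6182 = 10.19 mg/L.
Second outfall: C = (0.2082·10.19 + 0.01900·364.0)/0.2272 = 39.78 mg/L.

39.8 mg/L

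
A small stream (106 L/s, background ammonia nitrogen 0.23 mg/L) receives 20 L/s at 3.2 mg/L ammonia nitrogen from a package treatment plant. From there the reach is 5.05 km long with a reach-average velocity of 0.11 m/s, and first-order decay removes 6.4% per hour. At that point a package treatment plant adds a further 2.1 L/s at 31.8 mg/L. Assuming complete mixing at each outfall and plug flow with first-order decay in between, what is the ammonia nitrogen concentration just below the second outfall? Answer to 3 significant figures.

Mixed concentration C = ΣQC/ΣQ = (106.0·0.2300 + 20.00·3.200) / 126.0 = 88.38/126.0 = 0.7014 mg/L; combined flow 126.0 L/s.
Travel time t = 5.05·1000 / 0.11 = 45910 s = 12.75 h.
6.4%/h lost → k = −ln(1 − 0.064) = 0.06614 h⁻¹.
Applying C = C₀e^(−kt): 0.7014 × 0.4302 = 0.3018 mg/L.
Second outfall: C = (126.0·0.3018 + 2.100·31.80)/128.1 = 0.8181 mg/L.

0.818 mg/L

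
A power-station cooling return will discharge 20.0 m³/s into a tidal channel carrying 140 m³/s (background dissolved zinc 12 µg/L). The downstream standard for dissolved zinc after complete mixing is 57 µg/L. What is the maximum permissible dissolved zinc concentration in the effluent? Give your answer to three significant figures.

At the limit, (Qr·Cr + Qe·Cₑ)/(Qr + Qe) = 57:
Cₑ = (160.0·57 − 140.0·12.00) / 20.00 = 372.0 µg/L.

372 µg/L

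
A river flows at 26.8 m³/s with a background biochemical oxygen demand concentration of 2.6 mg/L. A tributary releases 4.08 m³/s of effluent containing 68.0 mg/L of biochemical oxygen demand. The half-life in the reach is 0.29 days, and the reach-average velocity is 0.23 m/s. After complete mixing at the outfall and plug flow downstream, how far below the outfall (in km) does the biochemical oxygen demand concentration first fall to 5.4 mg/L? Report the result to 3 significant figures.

6.10 km

Mixed concentration C = ΣQC/ΣQ = (26.80·2.600 + 4.080·68.00) / 30.88 = 347.1/30.88 = 11.24 mg/L.
Half-life 0.29 d → k = ln 2 / 0.29 = 2.390 d⁻¹.
Set 11.24·exp(−k·t) = 5.4 → t = ln(11.24/5.4)/k = 26500 s = 7.362 h.
Distance = v·t = 0.23·26500 = 6096 m = 6.096 km.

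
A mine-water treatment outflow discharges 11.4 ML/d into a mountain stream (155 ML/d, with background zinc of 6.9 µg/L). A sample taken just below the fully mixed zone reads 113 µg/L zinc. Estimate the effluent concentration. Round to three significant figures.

Mass balance: 155.0·6.900 + 11.40·Cₑ = 166.4·113.0
→ Cₑ = (166.4·113.0 − 155.0·6.900) / 11.40 = 1556 µg/L.

1560 µg/L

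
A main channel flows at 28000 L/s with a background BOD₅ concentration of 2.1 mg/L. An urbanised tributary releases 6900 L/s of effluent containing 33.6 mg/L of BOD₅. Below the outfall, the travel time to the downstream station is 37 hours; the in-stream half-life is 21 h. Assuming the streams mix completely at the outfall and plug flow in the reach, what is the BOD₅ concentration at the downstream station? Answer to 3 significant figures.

2.46 mg/L

After mixing, C = (28000·2.100 + 6900·33.60) / 34900 = 290600/34900 = 8.328 mg/L.
Half-life 21 h → k = ln 2 / 21 = 0.03301 h⁻¹ = 0.7922 d⁻¹.
Applying C = C₀e^(−kt): 8.328 × 0.2949 = 2.456 mg/L.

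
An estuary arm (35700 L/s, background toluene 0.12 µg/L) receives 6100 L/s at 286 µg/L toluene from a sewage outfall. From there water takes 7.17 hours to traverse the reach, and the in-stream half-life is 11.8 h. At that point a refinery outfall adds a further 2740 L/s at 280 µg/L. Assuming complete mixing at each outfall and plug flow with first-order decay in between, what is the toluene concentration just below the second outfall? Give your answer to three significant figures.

Mass balance: C = (35700·0.1200 + 6100·286.0) / 41800 = 1749000/41800 = 41.84 µg/L; combined flow 41800 L/s.
Half-life 11.8 h → k = ln 2 / 11.8 = 0.05874 h⁻¹ = 1.410 d⁻¹.
Decay over the reach: 41.84·exp(−kt) = 41.84·0.6563 = 27.46 µg/L.
At the second outfall, C = (41800·27.46 + 2740·280.0) / (41800 + 2740) = 42.99 µg/L.

43.0 µg/L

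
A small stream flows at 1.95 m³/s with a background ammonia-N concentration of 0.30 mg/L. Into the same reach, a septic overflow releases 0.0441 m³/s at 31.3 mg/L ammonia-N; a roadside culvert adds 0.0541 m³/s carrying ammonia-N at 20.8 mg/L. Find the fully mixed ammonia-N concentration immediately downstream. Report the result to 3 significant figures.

After mixing, C = (1.950·0.3000 + 0.04410·31.30 + 0.05410·20.80) / 2.048 = 3.091/2.048 = 1.509 mg/L.

1.51 mg/L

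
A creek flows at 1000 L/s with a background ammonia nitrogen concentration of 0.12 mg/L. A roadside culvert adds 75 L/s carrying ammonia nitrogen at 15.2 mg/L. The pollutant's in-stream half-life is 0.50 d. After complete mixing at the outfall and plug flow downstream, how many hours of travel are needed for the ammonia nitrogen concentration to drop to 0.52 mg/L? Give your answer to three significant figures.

14.1 h

Mass balance: C = (1000·0.1200 + 75.00·15.20) / 1075 = 1260/1075 = 1.172 mg/L.
Half-life 0.50 d → k = ln 2 / 0.50 = 1.386 d⁻¹.
1.172·exp(−k·t) = 0.52 → t = ln(1.172/0.52)/k = 50650 s = 14.07 h.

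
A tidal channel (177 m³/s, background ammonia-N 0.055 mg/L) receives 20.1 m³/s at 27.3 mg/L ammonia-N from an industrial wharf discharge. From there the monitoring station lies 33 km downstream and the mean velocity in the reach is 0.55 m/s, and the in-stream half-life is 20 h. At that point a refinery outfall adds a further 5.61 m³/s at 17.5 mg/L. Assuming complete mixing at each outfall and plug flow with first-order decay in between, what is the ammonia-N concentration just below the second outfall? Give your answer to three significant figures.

2.03 mg/L

Mixed concentration C = ΣQC/ΣQ = (177.0·0.05500 + 20.10·27.30) / 197.1 = 558.5/197.1 = 2.833 mg/L; combined flow 197.1 m³/s.
Travel time t = 33·1000 / 0.55 = 60000 s = 16.67 h.
Half-life 20 h → k = ln 2 / 20 = 0.03466 h⁻¹ = 0.8318 d⁻¹.
Applying C = C₀e^(−kt): 2.833 × 0.5612 = 1.590 mg/L.
Second outfall: C = (197.1·1.590 + 5.610·17.50)/202.7 = 2.031 mg/L.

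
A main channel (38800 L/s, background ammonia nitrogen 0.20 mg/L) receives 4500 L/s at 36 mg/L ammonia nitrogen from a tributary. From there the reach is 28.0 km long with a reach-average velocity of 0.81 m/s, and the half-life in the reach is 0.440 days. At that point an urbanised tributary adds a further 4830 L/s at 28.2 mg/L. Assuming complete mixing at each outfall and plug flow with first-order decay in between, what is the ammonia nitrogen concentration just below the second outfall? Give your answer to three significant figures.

4.71 mg/L

Mass balance: C = (38800·0.2000 + 4500·36.00) / 43300 = 169800/43300 = 3.921 mg/L; combined flow 43300 L/s.
Travel time t = 28.0·1000 / 0.81 = 34570 s = 9.602 h.
Half-life 0.440 d → k = ln 2 / 0.440 = 1.575 d⁻¹.
First-order decay: C = 3.921·exp(−k·t) = 3.921·0.5324 = 2.087 mg/L.
At the second outfall, C = (43300·2.087 + 4830·28.20) / (43300 + 4830) = 4.708 mg/L.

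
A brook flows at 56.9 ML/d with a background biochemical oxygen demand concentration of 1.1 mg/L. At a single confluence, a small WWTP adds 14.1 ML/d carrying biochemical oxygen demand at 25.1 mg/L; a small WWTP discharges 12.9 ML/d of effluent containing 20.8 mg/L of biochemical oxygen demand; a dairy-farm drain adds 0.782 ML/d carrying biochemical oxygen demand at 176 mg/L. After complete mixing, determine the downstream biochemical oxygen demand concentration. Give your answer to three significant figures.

9.71 mg/L

Flow-weighted average: C = (56.90·1.100 + 14.10·25.10 + 12.90·20.80 + 0.7820·176.0) / 84.68 = 822.5/84.68 = 9.712 mg/L.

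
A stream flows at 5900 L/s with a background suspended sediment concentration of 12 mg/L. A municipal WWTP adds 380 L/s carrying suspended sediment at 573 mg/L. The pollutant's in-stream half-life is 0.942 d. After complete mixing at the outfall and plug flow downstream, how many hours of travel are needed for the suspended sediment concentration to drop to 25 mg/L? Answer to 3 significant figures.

19.8 h

Conservation of mass: C = (5900·12.00 + 380.0·573.0) / 6280 = 288500/6280 = 45.95 mg/L.
Half-life 0.942 d → k = ln 2 / 0.942 = 0.7358 d⁻¹.
45.95·exp(−k·t) = 25 → t = ln(45.95/25)/k = 71460 s = 19.85 h.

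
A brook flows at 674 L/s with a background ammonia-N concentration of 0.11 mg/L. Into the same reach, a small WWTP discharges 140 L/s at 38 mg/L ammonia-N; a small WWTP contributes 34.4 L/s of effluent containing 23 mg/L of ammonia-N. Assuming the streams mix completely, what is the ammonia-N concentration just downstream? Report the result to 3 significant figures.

7.29 mg/L

Flow-weighted average: C = (674.0·0.1100 + 140.0·38.00 + 34.40·23.00) / 848.4 = 6185/848.4 = 7.291 mg/L.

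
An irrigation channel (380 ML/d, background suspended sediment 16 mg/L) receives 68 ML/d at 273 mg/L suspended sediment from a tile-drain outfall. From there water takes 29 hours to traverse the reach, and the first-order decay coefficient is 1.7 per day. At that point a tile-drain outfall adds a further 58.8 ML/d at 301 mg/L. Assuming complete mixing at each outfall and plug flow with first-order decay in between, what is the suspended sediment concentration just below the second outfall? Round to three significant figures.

After mixing, C = (380.0·16.00 + 68.00·273.0) / 448.0 = 24640/448.0 = 55.01 mg/L; combined flow 448.0 ML/d.
Decay over the reach: 55.01·exp(−kt) = 55.01·0.1282 = 7.052 mg/L.
Second outfall: C = (448.0·7.052 + 58.80·301.0)/506.8 = 41.16 mg/L.

41.2 mg/L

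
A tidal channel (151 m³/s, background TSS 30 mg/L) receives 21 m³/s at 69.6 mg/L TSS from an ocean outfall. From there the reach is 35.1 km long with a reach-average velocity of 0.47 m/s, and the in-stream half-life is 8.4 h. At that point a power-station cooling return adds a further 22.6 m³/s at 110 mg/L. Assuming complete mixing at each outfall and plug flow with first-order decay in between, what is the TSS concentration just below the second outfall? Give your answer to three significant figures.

Conservation of mass: C = (151.0·30.00 + 21.00·69.60) / 172.0 = 5992/172.0 = 34.83 mg/L; combined flow 172.0 m³/s.
Travel time t = 35.1·1000 / 0.47 = 74680 s = 20.74 h.
Half-life 8.4 h → k = ln 2 / 8.4 = 0.08252 h⁻¹ = 1.980 d⁻¹.
First-order decay: C = 34.83·exp(−k·t) = 34.83·0.1805 = 6.289 mg/L.
Second outfall: C = (172.0·6.289 + 22.60·110.0)/194.6 = 18.33 mg/L.

18.3 mg/L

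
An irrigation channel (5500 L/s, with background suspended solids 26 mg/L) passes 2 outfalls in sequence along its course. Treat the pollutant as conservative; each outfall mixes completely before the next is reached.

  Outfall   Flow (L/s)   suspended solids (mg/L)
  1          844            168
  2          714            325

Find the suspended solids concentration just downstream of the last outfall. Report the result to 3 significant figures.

73.2 mg/L

After outfall 1: Q = 5500 + 844.0 = 6344 L/s; C = (5500·26.00 + 844.0·168.0)/6344 = 44.89 mg/L.
After outfall 2: Q = 6344 + 714.0 = 7058 L/s; C = (6344·44.89 + 714.0·325.0)/7058 = 73.23 mg/L.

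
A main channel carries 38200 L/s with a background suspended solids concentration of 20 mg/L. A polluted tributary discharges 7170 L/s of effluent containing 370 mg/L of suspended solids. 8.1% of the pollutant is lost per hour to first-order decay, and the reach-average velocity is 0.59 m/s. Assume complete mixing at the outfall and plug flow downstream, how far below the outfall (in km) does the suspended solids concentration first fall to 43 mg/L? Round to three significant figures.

14.1 km

Conservation of mass: C = (38200·20.00 + 7170·370.0) / 45370 = 3417000/45370 = 75.31 mg/L.
8.1%/h lost → k = −ln(1 − 0.081) = 0.08447 h⁻¹.
Set 75.31·exp(−k·t) = 43 → t = ln(75.31/43)/k = 23890 s = 6.635 h.
Distance = v·t = 0.59·23890 = 14090 m = 14.09 km.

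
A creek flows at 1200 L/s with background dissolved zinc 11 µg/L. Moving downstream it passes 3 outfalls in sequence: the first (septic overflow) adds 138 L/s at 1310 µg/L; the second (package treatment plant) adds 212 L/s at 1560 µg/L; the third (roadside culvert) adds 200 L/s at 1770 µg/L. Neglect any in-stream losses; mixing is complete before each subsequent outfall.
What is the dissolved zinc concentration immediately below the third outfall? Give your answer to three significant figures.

502 µg/L

Outfall 1: combined Q = 1338 L/s; C = (1200·11.00 + 138.0·1310)/1338 = 145.0 µg/L.
Outfall 2: combined Q = 1550 L/s; C = (1338·145.0 + 212.0·1560)/1550 = 338.5 µg/L.
Outfall 3: combined Q = 1750 L/s; C = (1550·338.5 + 200.0·1770)/1750 = 502.1 µg/L.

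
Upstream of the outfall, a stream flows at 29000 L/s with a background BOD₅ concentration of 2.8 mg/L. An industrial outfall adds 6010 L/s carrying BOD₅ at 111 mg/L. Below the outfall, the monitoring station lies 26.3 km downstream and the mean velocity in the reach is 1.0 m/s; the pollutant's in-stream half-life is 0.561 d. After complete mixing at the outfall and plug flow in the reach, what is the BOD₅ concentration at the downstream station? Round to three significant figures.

After mixing, C = (29000·2.800 + 6010·111.0) / 35010 = 748300/35010 = 21.37 mg/L.
Travel time t = 26.3·1000 / 1.0 = 26300 s = 7.306 h.
Half-life 0.561 d → k = ln 2 / 0.561 = 1.236 d⁻¹.
Decay over the reach: 21.37·exp(−kt) = 21.37·0.6865 = 14.67 mg/L.

14.7 mg/L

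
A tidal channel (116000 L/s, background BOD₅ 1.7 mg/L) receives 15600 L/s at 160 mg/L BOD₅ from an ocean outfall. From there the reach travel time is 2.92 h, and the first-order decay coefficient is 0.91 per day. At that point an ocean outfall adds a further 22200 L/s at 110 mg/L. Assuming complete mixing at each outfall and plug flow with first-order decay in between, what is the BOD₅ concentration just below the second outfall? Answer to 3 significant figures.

Conservation of mass: C = (116000·1.700 + 15600·160.0) / 131600 = 2693000/131600 = 20.47 mg/L; combined flow 131600 L/s.
After decay, C = 20.47 × e^(−kt) = 20.47 × 0.8952 = 18.32 mg/L.
Second outfall: C = (131600·18.32 + 22200·110.0)/153800 = 31.55 mg/L.

31.6 mg/L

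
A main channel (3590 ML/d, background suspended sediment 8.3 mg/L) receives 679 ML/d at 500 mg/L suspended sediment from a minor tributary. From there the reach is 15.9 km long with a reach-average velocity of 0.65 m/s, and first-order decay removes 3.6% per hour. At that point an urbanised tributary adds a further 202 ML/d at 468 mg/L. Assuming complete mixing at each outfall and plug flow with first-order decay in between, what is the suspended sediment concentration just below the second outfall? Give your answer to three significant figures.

85.5 mg/L

Conservation of mass: C = (3590·8.300 + 679.0·500.0) / 4269 = 369300/4269 = 86.51 mg/L; combined flow 4269 ML/d.
Travel time t = 15.9·1000 / 0.65 = 24460 s = 6.795 h.
3.6%/h lost → k = −ln(1 − 0.036) = 0.03666 h⁻¹.
Decay over the reach: 86.51·exp(−kt) = 86.51·0.7795 = 67.43 mg/L.
Second outfall: C = (4269·67.43 + 202.0·468.0)/4471 = 85.53 mg/L.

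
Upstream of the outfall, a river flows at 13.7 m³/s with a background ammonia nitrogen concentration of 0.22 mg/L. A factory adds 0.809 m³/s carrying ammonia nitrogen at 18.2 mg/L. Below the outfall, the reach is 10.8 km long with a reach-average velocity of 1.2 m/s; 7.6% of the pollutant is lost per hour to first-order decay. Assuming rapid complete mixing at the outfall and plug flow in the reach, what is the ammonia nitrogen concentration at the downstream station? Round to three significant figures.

1.00 mg/L

Conservation of mass: C = (13.70·0.2200 + 0.8090·18.20) / 14.51 = 17.74/14.51 = 1.223 mg/L.
Travel time t = 10.8·1000 / 1.2 = 9000 s = 2.500 h.
7.6%/h lost → k = −ln(1 − 0.076) = 0.07904 h⁻¹.
Applying C = C₀e^(−kt): 1.223 × 0.8207 = 1.003 mg/L.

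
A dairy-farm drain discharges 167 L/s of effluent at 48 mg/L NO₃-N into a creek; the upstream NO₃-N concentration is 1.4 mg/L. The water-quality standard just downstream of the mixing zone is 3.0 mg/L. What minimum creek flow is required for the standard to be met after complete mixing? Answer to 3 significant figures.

Set C_mix = 3.0: (Q·1.400 + 167.0·48.00) / (Q + 167.0) = 3.0
→ Q = 167.0·(48.00 − 3.0)/(3.0 − 1.400) = 4697 L/s.

4700 L/s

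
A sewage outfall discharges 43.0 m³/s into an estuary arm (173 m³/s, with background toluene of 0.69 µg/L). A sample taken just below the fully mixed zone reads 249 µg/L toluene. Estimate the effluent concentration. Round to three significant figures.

Mass balance: 173.0·0.6900 + 43.00·Cₑ = 216.0·249.0
→ Cₑ = (216.0·249.0 − 173.0·0.6900) / 43.00 = 1248 µg/L.

1250 µg/L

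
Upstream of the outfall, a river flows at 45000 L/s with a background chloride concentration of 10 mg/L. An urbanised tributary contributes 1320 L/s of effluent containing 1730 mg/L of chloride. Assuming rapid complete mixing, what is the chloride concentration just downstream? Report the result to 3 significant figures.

Conservation of mass: C = (45000·10.00 + 1320·1730) / 46320 = 2734000/46320 = 59.02 mg/L.

59.0 mg/L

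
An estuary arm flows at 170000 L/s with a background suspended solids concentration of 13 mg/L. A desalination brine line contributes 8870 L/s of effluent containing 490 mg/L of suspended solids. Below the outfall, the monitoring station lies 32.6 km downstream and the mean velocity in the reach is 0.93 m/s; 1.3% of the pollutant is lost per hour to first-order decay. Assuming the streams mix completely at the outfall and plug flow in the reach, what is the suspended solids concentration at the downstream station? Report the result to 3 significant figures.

32.3 mg/L

Flow-weighted average: C = (170000·13.00 + 8870·490.0) / 178900 = 6556000/178900 = 36.65 mg/L.
Travel time t = 32.6·1000 / 0.93 = 35050 s = 9.737 h.
1.3%/h lost → k = −ln(1 − 0.013) = 0.01309 h⁻¹.
First-order decay: C = 36.65·exp(−k·t) = 36.65·0.8804 = 32.27 mg/L.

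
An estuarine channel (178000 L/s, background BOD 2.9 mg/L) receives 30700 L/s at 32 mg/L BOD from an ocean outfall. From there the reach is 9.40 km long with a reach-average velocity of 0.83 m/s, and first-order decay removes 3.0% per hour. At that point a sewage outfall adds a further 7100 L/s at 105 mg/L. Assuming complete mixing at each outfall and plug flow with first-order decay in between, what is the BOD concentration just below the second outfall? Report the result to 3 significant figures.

Mixed concentration C = ΣQC/ΣQ = (178000·2.900 + 30700·32.00) / 208700 = 1499000/208700 = 7.181 mg/L; combined flow 208700 L/s.
Travel time t = 9.40·1000 / 0.83 = 11330 s = 3.146 h.
3.0%/h lost → k = −ln(1 − 0.03) = 0.03046 h⁻¹.
After decay, C = 7.181 × e^(−kt) = 7.181 × 0.9086 = 6.525 mg/L.
Second outfall: C = (208700·6.525 + 7100·105.0)/215800 = 9.764 mg/L.

9.76 mg/L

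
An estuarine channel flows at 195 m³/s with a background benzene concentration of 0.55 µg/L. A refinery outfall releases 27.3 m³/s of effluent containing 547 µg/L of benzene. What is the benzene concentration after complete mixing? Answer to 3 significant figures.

Conservation of mass: C = (195.0·0.5500 + 27.30·547.0) / 222.3 = 15040/222.3 = 67.66 µg/L.

67.7 µg/L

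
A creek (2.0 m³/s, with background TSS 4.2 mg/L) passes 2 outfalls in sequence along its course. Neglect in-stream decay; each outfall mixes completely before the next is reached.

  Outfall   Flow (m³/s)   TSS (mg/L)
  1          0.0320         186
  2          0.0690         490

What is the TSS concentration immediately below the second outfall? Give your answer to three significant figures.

22.9 mg/L

After outfall 1: Q = 2.000 + 0.03200 = 2.032 m³/s; C = (2.000·4.200 + 0.03200·186.0)/2.032 = 7.063 mg/L.
After outfall 2: Q = 2.032 + 0.06900 = 2.101 m³/s; C = (2.032·7.063 + 0.06900·490.0)/2.101 = 22.92 mg/L.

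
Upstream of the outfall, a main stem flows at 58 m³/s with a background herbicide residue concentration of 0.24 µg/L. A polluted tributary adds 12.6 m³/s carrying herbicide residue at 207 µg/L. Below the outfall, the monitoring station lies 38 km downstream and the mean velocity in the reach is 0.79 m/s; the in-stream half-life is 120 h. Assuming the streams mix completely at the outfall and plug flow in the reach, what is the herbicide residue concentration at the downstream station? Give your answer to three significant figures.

34.4 µg/L

Mass balance: C = (58.00·0.2400 + 12.60·207.0) / 70.60 = 2622/70.60 = 37.14 µg/L.
Travel time t = 38·1000 / 0.79 = 48100 s = 13.36 h.
Half-life 120 h → k = ln 2 / 120 = 0.005776 h⁻¹ = 0.1386 d⁻¹.
Applying C = C₀e^(−kt): 37.14 × 0.9257 = 34.38 µg/L.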